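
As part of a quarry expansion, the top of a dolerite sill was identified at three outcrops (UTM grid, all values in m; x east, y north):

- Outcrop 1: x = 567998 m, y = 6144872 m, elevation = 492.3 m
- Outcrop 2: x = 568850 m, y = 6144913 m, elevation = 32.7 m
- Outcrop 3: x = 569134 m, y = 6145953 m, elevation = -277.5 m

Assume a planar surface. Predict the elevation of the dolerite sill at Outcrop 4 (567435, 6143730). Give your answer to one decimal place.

966.6 m

Let the plane be z = a·x + b·y + c.
Outcrop 2−Outcrop 1: 852a + 41b = −459.6;  Outcrop 3−Outcrop 1: 1136a + 1081b = −769.8.
Solving gives a = −0.532075303, b = −0.152971744.
Then c = 492.3 − a·567998 − b·6144872 = 1242701.80.
At (567435, 6143730): z = −301918.1 − 939817.1 + 1242701.80 = 966.6 m.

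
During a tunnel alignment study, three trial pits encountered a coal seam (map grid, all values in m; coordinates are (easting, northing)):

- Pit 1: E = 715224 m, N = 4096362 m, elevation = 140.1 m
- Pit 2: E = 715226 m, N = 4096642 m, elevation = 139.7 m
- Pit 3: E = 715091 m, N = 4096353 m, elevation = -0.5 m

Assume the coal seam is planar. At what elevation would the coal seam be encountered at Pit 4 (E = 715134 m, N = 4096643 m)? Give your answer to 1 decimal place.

Let the plane be z = a·E + b·N + c.
Pit 2−Pit 1: 2a + 280b = −0.4;  Pit 3−Pit 1: −133a − 9b = −140.6.
Solving gives a = 1.057750793, b = −0.008983934.
Then c = 140.1 − a·715224 − b·4096362 = −719587.21.
At (715134, 4096643): z = 756433.6 − 36804.0 − 719587.21 = 42.4 m.

42.4 m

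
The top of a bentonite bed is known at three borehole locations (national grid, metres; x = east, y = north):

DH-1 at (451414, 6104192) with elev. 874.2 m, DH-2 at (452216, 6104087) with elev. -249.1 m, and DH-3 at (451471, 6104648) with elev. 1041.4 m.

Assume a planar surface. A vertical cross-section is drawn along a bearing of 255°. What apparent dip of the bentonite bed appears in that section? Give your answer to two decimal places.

Two edge vectors: DH-1→DH-2 = (802, -105, -1123.3), DH-1→DH-3 = (57, 456, 167.2).
Normal n = (DH-1→DH-2) × (DH-1→DH-3) = (494668.8, -198122.5, 371697).
So ∂z/∂x = −n_x/n_z = −1.33084 and ∂z/∂y = −n_y/n_z = 0.53302.
Unit vector along 255° is (sin 255°, cos 255°) = (-0.9659, -0.2588).
Slope in that direction = a·(-0.9659) + b·(-0.2588) = 1.14754.
Apparent dip = arctan|1.14754| = 48.93° (true dip is 55.1°, so apparent ≤ true as expected).

48.93°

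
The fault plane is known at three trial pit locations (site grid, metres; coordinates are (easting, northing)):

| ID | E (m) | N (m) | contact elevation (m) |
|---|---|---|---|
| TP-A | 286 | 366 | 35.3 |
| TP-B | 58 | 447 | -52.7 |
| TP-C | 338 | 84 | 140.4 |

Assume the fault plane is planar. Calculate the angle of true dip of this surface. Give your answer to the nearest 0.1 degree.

Two edge vectors: TP-A→TP-B = (-228, 81, -88), TP-A→TP-C = (52, -282, 105.1).
Normal n = (TP-A→TP-B) × (TP-A→TP-C) = (-16302.9, 19386.8, 60084).
So ∂z/∂E = −n_x/n_z = 0.27134 and ∂z/∂N = −n_y/n_z = −0.32266.
Gradient magnitude |∇z| = √(a² + b²) = √(0.07362 + 0.10411) = 0.42158.
True dip = arctan(0.42158) = 22.9°, dipping toward NW (azimuth ≈ 320°).

22.9°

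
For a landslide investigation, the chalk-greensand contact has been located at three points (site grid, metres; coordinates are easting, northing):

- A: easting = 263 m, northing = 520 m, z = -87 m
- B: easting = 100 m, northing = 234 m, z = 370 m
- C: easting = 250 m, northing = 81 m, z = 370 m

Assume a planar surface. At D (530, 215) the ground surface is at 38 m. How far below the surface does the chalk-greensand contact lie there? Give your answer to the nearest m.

Let the plane be z = a·easting + b·northing + c.
B−A: −163a − 286b = 457;  C−A: −13a − 439b = 457.
Solving gives a = −1.03069, b = −1.01048.
Then c = -87 − a·263 − b·520 = 709.52.
At (530, 215): z_contact = −546.3 − 217.3 + 709.52 = -54.0 m.
Depth below ground = 38 − (-54.0) = 92 m.

92 m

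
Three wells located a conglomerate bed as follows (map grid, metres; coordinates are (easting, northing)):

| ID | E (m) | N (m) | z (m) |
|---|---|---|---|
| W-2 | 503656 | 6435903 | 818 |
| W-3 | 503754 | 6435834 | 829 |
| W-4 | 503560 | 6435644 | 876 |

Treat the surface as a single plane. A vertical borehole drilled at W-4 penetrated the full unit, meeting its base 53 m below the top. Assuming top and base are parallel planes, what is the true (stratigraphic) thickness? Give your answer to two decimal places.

51.83 m

Two edge vectors: W-2→W-3 = (98, -69, 11), W-2→W-4 = (-96, -259, 58).
Normal n = (W-2→W-3) × (W-2→W-4) = (-1153, -6740, -32006).
So ∂z/∂E = −n_x/n_z = −0.03602 and ∂z/∂N = −n_y/n_z = −0.21059.
|∇z| = √(a²+b²) = 0.21364, so dip δ = arctan(0.21364) = 12.06°.
True thickness = vertical thickness × cos δ = 53 × cos 12.06° = 51.83 m.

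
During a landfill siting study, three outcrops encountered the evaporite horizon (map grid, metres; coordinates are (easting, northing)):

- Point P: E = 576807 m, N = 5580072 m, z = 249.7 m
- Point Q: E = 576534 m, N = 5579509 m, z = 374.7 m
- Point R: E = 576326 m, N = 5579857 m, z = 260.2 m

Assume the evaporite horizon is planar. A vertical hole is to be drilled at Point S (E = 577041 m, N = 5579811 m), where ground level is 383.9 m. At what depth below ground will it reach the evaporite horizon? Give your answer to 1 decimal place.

Let the plane be z = a·E + b·N + c.
Point Q−Point P: −273a − 563b = 125;  Point R−Point P: −481a − 215b = 10.5.
Solving gives a = 0.098834085, b = −0.269949743.
Then c = 249.7 − a·576807 − b·5580072 = 1449580.51.
At (577041, 5579811): z_contact = 57031.32 − 1506268.54 + 1449580.51 = 343.28 m.
Depth below ground = 383.9 − 343.28 = 40.6 m.

40.6 m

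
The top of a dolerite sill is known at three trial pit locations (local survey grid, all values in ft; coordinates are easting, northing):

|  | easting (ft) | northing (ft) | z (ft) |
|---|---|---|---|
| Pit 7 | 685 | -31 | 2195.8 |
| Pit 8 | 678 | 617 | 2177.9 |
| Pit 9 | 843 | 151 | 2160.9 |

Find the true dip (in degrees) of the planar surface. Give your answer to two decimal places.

10.71°

Let the plane be z = a·easting + b·northing + c.
Pit 8−Pit 7: −7a + 648b = −17.9;  Pit 9−Pit 7: 158a + 182b = −34.9.
Solving gives a = −0.18674, b = −0.02964.
Gradient magnitude |∇z| = √(a² + b²) = √(0.03487 + 0.00088) = 0.18908.
True dip = arctan(0.18908) = 10.71°, dipping toward E (azimuth ≈ 081°).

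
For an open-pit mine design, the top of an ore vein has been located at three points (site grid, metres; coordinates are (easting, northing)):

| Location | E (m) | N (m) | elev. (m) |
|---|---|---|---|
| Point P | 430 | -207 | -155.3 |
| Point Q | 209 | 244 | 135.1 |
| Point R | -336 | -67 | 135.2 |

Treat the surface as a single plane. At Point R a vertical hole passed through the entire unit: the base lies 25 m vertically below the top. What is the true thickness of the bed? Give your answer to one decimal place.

21.6 m

Two edge vectors: Point P→Point Q = (-221, 451, 290.4), Point P→Point R = (-766, 140, 290.5).
Normal n = (Point P→Point Q) × (Point P→Point R) = (90359.5, -158245.9, 314526).
So ∂z/∂E = −n_x/n_z = −0.28729 and ∂z/∂N = −n_y/n_z = 0.50313.
|∇z| = √(a²+b²) = 0.57937, so dip δ = arctan(0.57937) = 30.09°.
True thickness = vertical thickness × cos δ = 25 × cos 30.09° = 21.6 m.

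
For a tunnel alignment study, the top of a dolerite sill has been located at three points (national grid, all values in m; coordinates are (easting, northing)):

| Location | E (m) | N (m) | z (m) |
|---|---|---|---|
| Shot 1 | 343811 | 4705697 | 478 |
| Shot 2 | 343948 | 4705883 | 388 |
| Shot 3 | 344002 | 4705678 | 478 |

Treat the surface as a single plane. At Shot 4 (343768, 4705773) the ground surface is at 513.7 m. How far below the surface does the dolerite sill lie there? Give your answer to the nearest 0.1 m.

Two edge vectors: Shot 1→Shot 2 = (137, 186, -90), Shot 1→Shot 3 = (191, -19, 0).
Normal n = (Shot 1→Shot 2) × (Shot 1→Shot 3) = (-1710, -17190, -38129).
So ∂z/∂E = −n_x/n_z = −0.044847754 and ∂z/∂N = −n_y/n_z = −0.450837945.
Intercept c from Shot 1: 478 + 15419.15 + 2121506.76 = 2137403.92.
At (343768, 4705773): z_contact = −15417.22 − 2121541.03 + 2137403.92 = 445.66 m.
Depth below ground = 513.7 − 445.66 = 68.0 m.

68.0 m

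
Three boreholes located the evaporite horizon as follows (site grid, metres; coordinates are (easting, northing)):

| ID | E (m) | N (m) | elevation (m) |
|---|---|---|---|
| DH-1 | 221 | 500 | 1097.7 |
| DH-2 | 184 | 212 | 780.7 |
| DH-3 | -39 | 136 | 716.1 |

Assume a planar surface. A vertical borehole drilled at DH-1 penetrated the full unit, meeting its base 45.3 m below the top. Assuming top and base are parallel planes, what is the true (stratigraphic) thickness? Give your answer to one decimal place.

30.2 m

Let the plane be z = a·E + b·N + c.
DH-2−DH-1: −37a − 288b = −317;  DH-3−DH-1: −260a − 364b = −381.6.
Solving gives a = −0.08935, b = 1.11217.
|∇z| = √(a²+b²) = 1.11576, so dip δ = arctan(1.11576) = 48.13°.
True thickness = vertical thickness × cos δ = 45.3 × cos 48.13° = 30.2 m.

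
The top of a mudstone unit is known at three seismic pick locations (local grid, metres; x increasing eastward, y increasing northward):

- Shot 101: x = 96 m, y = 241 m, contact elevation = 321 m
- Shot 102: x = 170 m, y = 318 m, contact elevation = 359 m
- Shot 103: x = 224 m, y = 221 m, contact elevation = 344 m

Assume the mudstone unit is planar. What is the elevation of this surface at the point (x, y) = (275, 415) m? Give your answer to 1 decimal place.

Let the plane be z = a·x + b·y + c.
Shot 102−Shot 101: 74a + 77b = 38;  Shot 103−Shot 101: 128a − 20b = 23.
Solving gives a = 0.22327, b = 0.27893.
Then c = 321 − a·96 − b·241 = 232.34.
At (275, 415): z = 61.4 + 115.8 + 232.34 = 409.5 m.

409.5 m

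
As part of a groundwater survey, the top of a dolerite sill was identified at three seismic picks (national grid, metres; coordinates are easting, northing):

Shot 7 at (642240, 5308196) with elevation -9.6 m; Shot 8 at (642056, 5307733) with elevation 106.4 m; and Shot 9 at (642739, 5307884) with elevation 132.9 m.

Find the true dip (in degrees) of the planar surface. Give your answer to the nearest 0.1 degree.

17.2°

Let the plane be z = a·easting + b·northing + c.
Shot 8−Shot 7: −184a − 463b = 116;  Shot 9−Shot 7: 499a − 312b = 142.5.
Solving gives a = 0.10326, b = −0.29158.
Gradient magnitude |∇z| = √(a² + b²) = √(0.01066 + 0.08502) = 0.30932.
True dip = arctan(0.30932) = 17.2°, dipping toward NNW (azimuth ≈ 340°).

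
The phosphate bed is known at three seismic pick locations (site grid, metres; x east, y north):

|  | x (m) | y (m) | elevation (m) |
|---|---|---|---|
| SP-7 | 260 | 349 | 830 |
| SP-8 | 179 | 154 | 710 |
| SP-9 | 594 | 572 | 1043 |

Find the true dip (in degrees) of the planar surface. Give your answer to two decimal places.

30.02°

Two edge vectors: SP-7→SP-8 = (-81, -195, -120), SP-7→SP-9 = (334, 223, 213).
Normal n = (SP-7→SP-8) × (SP-7→SP-9) = (-14775, -22827, 47067).
So ∂z/∂x = −n_x/n_z = 0.31391 and ∂z/∂y = −n_y/n_z = 0.48499.
Gradient magnitude |∇z| = √(a² + b²) = √(0.09854 + 0.23521) = 0.57772.
True dip = arctan(0.57772) = 30.02°, dipping toward SSW (azimuth ≈ 213°).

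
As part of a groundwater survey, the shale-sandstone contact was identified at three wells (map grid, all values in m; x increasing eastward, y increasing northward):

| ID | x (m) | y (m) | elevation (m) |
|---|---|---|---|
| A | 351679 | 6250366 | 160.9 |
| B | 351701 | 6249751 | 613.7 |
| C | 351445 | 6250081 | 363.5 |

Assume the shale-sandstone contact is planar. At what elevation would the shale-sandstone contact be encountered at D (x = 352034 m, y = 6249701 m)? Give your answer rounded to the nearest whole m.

660 m

Two edge vectors: A→B = (22, -615, 452.8), A→C = (-234, -285, 202.6).
Normal n = (A→B) × (A→C) = (4449, -110412.4, -150180).
So ∂z/∂x = −n_x/n_z = 0.02962445 and ∂z/∂y = −n_y/n_z = −0.73520043.
Intercept c from A: 160.9 − 10418.30 + 4595271.75 = 4585014.35.
At (352034, 6249701): z = 10428.8 − 4594782.8 + 4585014.35 = 660.3 m.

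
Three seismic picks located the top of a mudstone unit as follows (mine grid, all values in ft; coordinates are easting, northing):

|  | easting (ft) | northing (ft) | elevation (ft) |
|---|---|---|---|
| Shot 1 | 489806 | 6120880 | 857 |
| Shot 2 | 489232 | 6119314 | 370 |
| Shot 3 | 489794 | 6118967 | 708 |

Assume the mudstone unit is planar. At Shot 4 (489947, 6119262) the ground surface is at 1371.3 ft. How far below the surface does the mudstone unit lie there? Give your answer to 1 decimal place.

542.5 ft

Let the plane be z = a·easting + b·northing + c.
Shot 2−Shot 1: −574a − 1566b = −487;  Shot 3−Shot 1: −12a − 1913b = −149.
Solving gives a = 0.647008626, b = 0.073829533.
Then c = 857 − a·489806 − b·6120880 = −767953.42.
At (489947, 6119262): z_contact = 316999.94 + 451782.26 − 767953.42 = 828.77 ft.
Depth below ground = 1371.3 − 828.77 = 542.5 ft.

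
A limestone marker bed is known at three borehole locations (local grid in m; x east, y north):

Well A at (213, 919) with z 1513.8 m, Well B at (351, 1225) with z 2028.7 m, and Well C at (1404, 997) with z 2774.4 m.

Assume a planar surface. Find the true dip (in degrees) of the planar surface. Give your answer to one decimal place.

Two edge vectors: Well A→Well B = (138, 306, 514.9), Well A→Well C = (1191, 78, 1260.6).
Normal n = (Well A→Well B) × (Well A→Well C) = (345581.4, 439283.1, -353682).
So ∂z/∂x = −n_x/n_z = 0.97710 and ∂z/∂y = −n_y/n_z = 1.24203.
Gradient magnitude |∇z| = √(a² + b²) = √(0.95472 + 1.54263) = 1.58030.
True dip = arctan(1.58030) = 57.7°, dipping toward SW (azimuth ≈ 218°).

57.7°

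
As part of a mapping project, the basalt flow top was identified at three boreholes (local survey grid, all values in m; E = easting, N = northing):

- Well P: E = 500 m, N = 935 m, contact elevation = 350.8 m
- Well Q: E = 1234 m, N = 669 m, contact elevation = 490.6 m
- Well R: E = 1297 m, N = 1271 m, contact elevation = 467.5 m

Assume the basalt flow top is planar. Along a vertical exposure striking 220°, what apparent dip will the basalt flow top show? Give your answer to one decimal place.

Let the plane be z = a·E + b·N + c.
Well Q−Well P: 734a − 266b = 139.8;  Well R−Well P: 797a + 336b = 116.7.
Solving gives a = 0.17011, b = −0.05617.
Unit vector along 220° is (sin 220°, cos 220°) = (-0.6428, -0.7660).
Slope in that direction = a·(-0.6428) + b·(-0.7660) = −0.06631.
Apparent dip = arctan|0.06631| = 3.8° (true dip is 10.2°, so apparent ≤ true as expected).

3.8°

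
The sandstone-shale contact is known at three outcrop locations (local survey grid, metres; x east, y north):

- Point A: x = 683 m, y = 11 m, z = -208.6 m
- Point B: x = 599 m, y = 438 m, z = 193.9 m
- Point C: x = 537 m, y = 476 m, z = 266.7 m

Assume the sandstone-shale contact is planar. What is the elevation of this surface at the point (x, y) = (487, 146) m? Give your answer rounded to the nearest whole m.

34 m

Two edge vectors: Point A→Point B = (-84, 427, 402.5), Point A→Point C = (-146, 465, 475.3).
Normal n = (Point A→Point B) × (Point A→Point C) = (15790.6, -18839.8, 23282).
So ∂z/∂x = −n_x/n_z = −0.67823 and ∂z/∂y = −n_y/n_z = 0.80920.
Intercept c from Point A: -208.6 + 463.23 − 8.90 = 245.73.
At (487, 146): z = −330.3 + 118.1 + 245.73 = 33.6 m.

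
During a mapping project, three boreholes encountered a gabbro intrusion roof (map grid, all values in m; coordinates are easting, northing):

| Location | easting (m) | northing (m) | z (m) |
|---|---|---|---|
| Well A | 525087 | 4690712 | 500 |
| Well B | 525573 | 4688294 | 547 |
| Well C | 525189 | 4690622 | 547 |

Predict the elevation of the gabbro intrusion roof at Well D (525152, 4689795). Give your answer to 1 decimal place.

453.5 m

Let the plane be z = a·easting + b·northing + c.
Well B−Well A: 486a − 2418b = 47;  Well C−Well A: 102a − 90b = 47.
Solving gives a = 0.539271351, b = 0.088951975.
Then c = 500 − a·525087 − b·4690712 = −699912.47.
At (525152, 4689795): z = 283199.4 + 417166.5 − 699912.47 = 453.5 m.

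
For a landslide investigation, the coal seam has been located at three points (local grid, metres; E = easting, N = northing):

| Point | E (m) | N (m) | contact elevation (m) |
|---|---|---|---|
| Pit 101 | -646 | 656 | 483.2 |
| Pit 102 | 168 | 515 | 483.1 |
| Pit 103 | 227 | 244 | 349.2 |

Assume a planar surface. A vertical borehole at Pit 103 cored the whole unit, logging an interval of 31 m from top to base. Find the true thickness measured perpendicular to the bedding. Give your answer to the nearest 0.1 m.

27.5 m

Two edge vectors: Pit 101→Pit 102 = (814, -141, -0.1), Pit 101→Pit 103 = (873, -412, -134).
Normal n = (Pit 101→Pit 102) × (Pit 101→Pit 103) = (18852.8, 108988.7, -212275).
So ∂z/∂E = −n_x/n_z = 0.08881 and ∂z/∂N = −n_y/n_z = 0.51343.
|∇z| = √(a²+b²) = 0.52106, so dip δ = arctan(0.52106) = 27.52°.
True thickness = vertical thickness × cos δ = 31 × cos 27.52° = 27.5 m.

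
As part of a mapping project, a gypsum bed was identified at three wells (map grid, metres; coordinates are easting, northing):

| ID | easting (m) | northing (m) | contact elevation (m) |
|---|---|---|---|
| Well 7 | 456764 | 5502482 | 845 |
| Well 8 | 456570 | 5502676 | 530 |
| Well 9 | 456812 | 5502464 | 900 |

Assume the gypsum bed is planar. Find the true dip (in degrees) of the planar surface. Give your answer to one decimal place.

49.0°

Let the plane be z = a·easting + b·northing + c.
Well 8−Well 7: −194a + 194b = −315;  Well 9−Well 7: 48a − 18b = 55.
Solving gives a = 0.85911, b = −0.76460.
Gradient magnitude |∇z| = √(a² + b²) = √(0.73806 + 0.58462) = 1.15008.
True dip = arctan(1.15008) = 49.0°, dipping toward NW (azimuth ≈ 312°).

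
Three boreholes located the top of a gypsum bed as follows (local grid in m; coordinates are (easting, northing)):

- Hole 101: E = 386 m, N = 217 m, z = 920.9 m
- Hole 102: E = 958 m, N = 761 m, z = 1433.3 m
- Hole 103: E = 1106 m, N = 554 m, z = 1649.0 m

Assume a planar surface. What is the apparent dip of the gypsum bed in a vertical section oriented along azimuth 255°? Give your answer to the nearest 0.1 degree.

45.7°

Two edge vectors: Hole 101→Hole 102 = (572, 544, 512.4), Hole 101→Hole 103 = (720, 337, 728.1).
Normal n = (Hole 101→Hole 102) × (Hole 101→Hole 103) = (223407.6, -47545.2, -198916).
So ∂z/∂E = −n_x/n_z = 1.12313 and ∂z/∂N = −n_y/n_z = −0.23902.
Unit vector along 255° is (sin 255°, cos 255°) = (-0.9659, -0.2588).
Slope in that direction = a·(-0.9659) + b·(-0.2588) = −1.02299.
Apparent dip = arctan|1.02299| = 45.7° (true dip is 48.9°, so apparent ≤ true as expected).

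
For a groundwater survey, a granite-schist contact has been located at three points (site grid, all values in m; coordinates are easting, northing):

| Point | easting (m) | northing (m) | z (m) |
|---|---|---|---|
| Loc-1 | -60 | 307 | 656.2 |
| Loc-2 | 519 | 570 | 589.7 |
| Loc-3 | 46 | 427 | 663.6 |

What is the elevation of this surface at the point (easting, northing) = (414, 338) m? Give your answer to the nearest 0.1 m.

Two edge vectors: Loc-1→Loc-2 = (579, 263, -66.5), Loc-1→Loc-3 = (106, 120, 7.4).
Normal n = (Loc-1→Loc-2) × (Loc-1→Loc-3) = (9926.2, -11333.6, 41602).
So ∂z/∂easting = −n_x/n_z = −0.23860 and ∂z/∂northing = −n_y/n_z = 0.27243.
Intercept c from Loc-1: 656.2 − 14.32 − 83.64 = 558.25.
At (414, 338): z = −98.8 + 92.1 + 558.25 = 551.5 m.

551.5 m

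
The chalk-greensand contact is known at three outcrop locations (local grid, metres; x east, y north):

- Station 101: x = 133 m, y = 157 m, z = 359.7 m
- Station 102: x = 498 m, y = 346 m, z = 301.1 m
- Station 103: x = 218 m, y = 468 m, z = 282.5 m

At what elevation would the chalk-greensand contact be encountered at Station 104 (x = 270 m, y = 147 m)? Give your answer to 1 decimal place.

Two edge vectors: Station 101→Station 102 = (365, 189, -58.6), Station 101→Station 103 = (85, 311, -77.2).
Normal n = (Station 101→Station 102) × (Station 101→Station 103) = (3633.8, 23197, 97450).
So ∂z/∂x = −n_x/n_z = −0.03729 and ∂z/∂y = −n_y/n_z = −0.23804.
Intercept c from Station 101: 359.7 + 4.96 + 37.37 = 402.03.
At (270, 147): z = −10.1 − 35.0 + 402.03 = 357.0 m.

357.0 m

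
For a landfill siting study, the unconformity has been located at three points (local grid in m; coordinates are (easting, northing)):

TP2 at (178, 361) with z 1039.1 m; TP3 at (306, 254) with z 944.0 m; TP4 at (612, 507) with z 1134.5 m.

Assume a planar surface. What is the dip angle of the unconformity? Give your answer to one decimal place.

Two edge vectors: TP2→TP3 = (128, -107, -95.1), TP2→TP4 = (434, 146, 95.4).
Normal n = (TP2→TP3) × (TP2→TP4) = (3676.8, -53484.6, 65126).
So ∂z/∂E = −n_x/n_z = −0.05646 and ∂z/∂N = −n_y/n_z = 0.82125.
Gradient magnitude |∇z| = √(a² + b²) = √(0.00319 + 0.67445) = 0.82319.
True dip = arctan(0.82319) = 39.5°, dipping toward S (azimuth ≈ 176°).

39.5°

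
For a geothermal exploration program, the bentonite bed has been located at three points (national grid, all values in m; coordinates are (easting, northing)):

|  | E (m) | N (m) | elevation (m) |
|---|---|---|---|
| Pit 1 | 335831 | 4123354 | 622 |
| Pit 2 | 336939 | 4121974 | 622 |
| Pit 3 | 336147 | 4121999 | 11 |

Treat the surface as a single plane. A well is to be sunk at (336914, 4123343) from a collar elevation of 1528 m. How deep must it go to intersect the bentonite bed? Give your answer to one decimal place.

Two edge vectors: Pit 1→Pit 2 = (1108, -1380, 0), Pit 1→Pit 3 = (316, -1355, -611).
Normal n = (Pit 1→Pit 2) × (Pit 1→Pit 3) = (843180, 676988, -1065260).
So ∂z/∂E = −n_x/n_z = 0.791525074 and ∂z/∂N = −n_y/n_z = 0.635514335.
Intercept c from Pit 1: 622 − 265818.66 − 2620450.57 = −2885647.23.
At (336914, 4123343): z_contact = 266675.88 + 2620443.58 − 2885647.23 = 1472.23 m.
Depth below ground = 1528 − 1472.23 = 55.8 m.

55.8 m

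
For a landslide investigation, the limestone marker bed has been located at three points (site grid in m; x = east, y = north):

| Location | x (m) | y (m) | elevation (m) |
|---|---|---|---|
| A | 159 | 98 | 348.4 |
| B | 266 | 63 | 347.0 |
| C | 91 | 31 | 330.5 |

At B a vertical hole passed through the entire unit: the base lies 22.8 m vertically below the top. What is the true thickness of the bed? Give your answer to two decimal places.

Let the plane be z = a·x + b·y + c.
B−A: 107a − 35b = −1.4;  C−A: −68a − 67b = −17.9.
Solving gives a = 0.05579, b = 0.21055.
|∇z| = √(a²+b²) = 0.21781, so dip δ = arctan(0.21781) = 12.29°.
True thickness = vertical thickness × cos δ = 22.8 × cos 12.29° = 22.28 m.

22.28 m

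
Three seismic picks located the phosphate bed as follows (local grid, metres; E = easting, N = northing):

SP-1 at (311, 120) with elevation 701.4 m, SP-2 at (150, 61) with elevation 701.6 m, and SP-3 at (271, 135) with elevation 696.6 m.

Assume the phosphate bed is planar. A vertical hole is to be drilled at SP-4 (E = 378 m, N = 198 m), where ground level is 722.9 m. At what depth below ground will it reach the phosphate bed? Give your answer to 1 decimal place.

Two edge vectors: SP-1→SP-2 = (-161, -59, 0.2), SP-1→SP-3 = (-40, 15, -4.8).
Normal n = (SP-1→SP-2) × (SP-1→SP-3) = (280.2, -780.8, -4775).
So ∂z/∂E = −n_x/n_z = 0.05868 and ∂z/∂N = −n_y/n_z = −0.16352.
Intercept c from SP-1: 701.4 − 18.25 + 19.62 = 702.77.
At (378, 198): z_contact = 22.18 − 32.38 + 702.77 = 692.58 m.
Depth below ground = 722.9 − 692.58 = 30.3 m.

30.3 m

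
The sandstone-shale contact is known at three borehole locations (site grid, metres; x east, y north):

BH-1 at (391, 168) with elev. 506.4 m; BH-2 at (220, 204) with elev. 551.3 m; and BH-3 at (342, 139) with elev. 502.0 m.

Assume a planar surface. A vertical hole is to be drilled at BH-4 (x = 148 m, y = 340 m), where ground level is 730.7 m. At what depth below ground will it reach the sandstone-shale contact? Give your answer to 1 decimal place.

Two edge vectors: BH-1→BH-2 = (-171, 36, 44.9), BH-1→BH-3 = (-49, -29, -4.4).
Normal n = (BH-1→BH-2) × (BH-1→BH-3) = (1143.7, -2952.5, 6723).
So ∂z/∂x = −n_x/n_z = −0.17012 and ∂z/∂y = −n_y/n_z = 0.43916.
Intercept c from BH-1: 506.4 + 66.52 − 73.78 = 499.14.
At (148, 340): z_contact = −25.18 + 149.32 + 499.14 = 623.27 m.
Depth below ground = 730.7 − 623.27 = 107.4 m.

107.4 m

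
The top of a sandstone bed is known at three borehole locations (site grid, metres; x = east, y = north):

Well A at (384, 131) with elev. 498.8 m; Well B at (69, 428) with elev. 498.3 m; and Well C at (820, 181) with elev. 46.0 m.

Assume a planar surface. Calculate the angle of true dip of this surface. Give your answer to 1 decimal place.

53.5°

Let the plane be z = a·x + b·y + c.
Well B−Well A: −315a + 297b = −0.5;  Well C−Well A: 436a + 50b = −452.8.
Solving gives a = −0.92574, b = −0.98353.
Gradient magnitude |∇z| = √(a² + b²) = √(0.85700 + 0.96733) = 1.35068.
True dip = arctan(1.35068) = 53.5°, dipping toward NE (azimuth ≈ 043°).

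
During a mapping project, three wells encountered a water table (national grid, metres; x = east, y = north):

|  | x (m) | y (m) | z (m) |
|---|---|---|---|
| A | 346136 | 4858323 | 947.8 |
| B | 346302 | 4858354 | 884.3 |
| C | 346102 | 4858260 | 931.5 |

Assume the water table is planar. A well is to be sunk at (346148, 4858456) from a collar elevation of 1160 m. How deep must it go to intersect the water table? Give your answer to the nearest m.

149 m

Let the plane be z = a·x + b·y + c.
B−A: 166a + 31b = −63.5;  C−A: −34a − 63b = −16.3.
Solving gives a = −0.47913654, b = 0.51731178.
Then c = 947.8 − a·346136 − b·4858323 = −2346473.53.
At (346148, 4858456): z_contact = −165852.2 + 2513336.5 − 2346473.53 = 1010.9 m.
Depth below ground = 1160 − 1010.9 = 149 m.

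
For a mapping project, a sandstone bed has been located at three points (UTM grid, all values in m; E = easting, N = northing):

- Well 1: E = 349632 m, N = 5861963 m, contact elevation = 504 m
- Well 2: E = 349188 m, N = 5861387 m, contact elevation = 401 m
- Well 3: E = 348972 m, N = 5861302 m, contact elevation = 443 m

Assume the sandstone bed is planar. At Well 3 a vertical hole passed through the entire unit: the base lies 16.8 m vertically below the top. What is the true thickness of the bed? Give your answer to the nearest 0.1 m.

14.4 m

Let the plane be z = a·E + b·N + c.
Well 2−Well 1: −444a − 576b = −103;  Well 3−Well 1: −660a − 661b = −61.
Solving gives a = −0.38012, b = 0.47183.
|∇z| = √(a²+b²) = 0.60589, so dip δ = arctan(0.60589) = 31.21°.
True thickness = vertical thickness × cos δ = 16.8 × cos 31.21° = 14.4 m.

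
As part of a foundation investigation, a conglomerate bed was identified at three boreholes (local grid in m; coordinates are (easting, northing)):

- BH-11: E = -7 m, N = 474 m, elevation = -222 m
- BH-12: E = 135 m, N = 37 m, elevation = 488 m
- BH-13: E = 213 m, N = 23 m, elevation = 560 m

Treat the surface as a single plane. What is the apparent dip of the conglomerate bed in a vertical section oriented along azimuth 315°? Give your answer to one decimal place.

55.8°

Let the plane be z = a·E + b·N + c.
BH-12−BH-11: 142a − 437b = 710;  BH-13−BH-11: 220a − 451b = 782.
Solving gives a = 0.67057, b = −1.40682.
Unit vector along 315° is (sin 315°, cos 315°) = (-0.7071, 0.7071).
Slope in that direction = a·(-0.7071) + b·(0.7071) = −1.46894.
Apparent dip = arctan|1.46894| = 55.8° (true dip is 57.3°, so apparent ≤ true as expected).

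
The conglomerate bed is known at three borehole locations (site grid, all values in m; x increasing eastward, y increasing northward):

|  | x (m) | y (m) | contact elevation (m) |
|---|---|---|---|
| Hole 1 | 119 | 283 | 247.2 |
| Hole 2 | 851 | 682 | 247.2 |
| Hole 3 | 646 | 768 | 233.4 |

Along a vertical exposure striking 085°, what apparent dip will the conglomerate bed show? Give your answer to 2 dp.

1.82°

Two edge vectors: Hole 1→Hole 2 = (732, 399, 0), Hole 1→Hole 3 = (527, 485, -13.8).
Normal n = (Hole 1→Hole 2) × (Hole 1→Hole 3) = (-5506.2, 10101.6, 144747).
So ∂z/∂x = −n_x/n_z = 0.03804 and ∂z/∂y = −n_y/n_z = −0.06979.
Unit vector along 085° is (sin 85°, cos 85°) = (0.9962, 0.0872).
Slope in that direction = a·(0.9962) + b·(0.0872) = 0.03181.
Apparent dip = arctan|0.03181| = 1.82° (true dip is 4.5°, so apparent ≤ true as expected).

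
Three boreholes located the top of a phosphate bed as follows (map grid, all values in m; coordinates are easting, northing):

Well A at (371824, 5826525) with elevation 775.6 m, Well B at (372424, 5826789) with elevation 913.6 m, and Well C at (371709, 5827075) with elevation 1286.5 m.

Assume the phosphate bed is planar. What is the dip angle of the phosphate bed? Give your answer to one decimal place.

42.3°

Let the plane be z = a·easting + b·northing + c.
Well B−Well A: 600a + 264b = 138;  Well C−Well A: −115a + 550b = 510.9.
Solving gives a = −0.16366, b = 0.89469.
Gradient magnitude |∇z| = √(a² + b²) = √(0.02679 + 0.80047) = 0.90953.
True dip = arctan(0.90953) = 42.3°, dipping toward S (azimuth ≈ 170°).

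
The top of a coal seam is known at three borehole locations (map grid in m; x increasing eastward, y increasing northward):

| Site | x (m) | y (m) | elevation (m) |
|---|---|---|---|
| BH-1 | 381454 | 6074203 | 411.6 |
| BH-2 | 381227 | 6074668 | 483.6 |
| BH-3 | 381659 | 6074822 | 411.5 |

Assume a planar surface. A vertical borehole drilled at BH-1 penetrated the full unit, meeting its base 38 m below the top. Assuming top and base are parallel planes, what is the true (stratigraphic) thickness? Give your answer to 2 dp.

37.27 m

Let the plane be z = a·x + b·y + c.
BH-2−BH-1: −227a + 465b = 72;  BH-3−BH-1: 205a + 619b = −0.1.
Solving gives a = −0.18917, b = 0.06249.
|∇z| = √(a²+b²) = 0.19923, so dip δ = arctan(0.19923) = 11.27°.
True thickness = vertical thickness × cos δ = 38 × cos 11.27° = 37.27 m.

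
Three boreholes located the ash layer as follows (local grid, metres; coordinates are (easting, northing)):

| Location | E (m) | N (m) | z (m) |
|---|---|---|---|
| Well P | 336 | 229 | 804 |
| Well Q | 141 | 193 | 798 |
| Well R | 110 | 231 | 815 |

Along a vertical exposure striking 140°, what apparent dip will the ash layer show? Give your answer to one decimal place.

Let the plane be z = a·E + b·N + c.
Well Q−Well P: −195a − 36b = −6;  Well R−Well P: −226a + 2b = 11.
Solving gives a = −0.04504, b = 0.41063.
Unit vector along 140° is (sin 140°, cos 140°) = (0.6428, -0.7660).
Slope in that direction = a·(0.6428) + b·(-0.7660) = −0.34351.
Apparent dip = arctan|0.34351| = 19.0° (true dip is 22.4°, so apparent ≤ true as expected).

19.0°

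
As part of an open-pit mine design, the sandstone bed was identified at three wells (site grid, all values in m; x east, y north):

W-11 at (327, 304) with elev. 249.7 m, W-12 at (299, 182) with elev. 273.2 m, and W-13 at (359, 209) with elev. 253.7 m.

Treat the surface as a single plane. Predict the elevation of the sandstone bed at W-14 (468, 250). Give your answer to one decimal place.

Let the plane be z = a·x + b·y + c.
W-12−W-11: −28a − 122b = 23.5;  W-13−W-11: 32a − 95b = 4.
Solving gives a = −0.26577, b = −0.13163.
Then c = 249.7 − a·327 − b·304 = 376.62.
At (468, 250): z = −124.4 − 32.9 + 376.62 = 219.3 m.

219.3 m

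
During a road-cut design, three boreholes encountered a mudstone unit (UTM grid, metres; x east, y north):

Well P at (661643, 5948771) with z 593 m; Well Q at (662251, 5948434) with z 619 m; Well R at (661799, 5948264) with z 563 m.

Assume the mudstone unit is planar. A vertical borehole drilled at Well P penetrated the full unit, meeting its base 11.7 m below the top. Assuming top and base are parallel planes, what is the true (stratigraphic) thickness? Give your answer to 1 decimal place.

Let the plane be z = a·x + b·y + c.
Well Q−Well P: 608a − 337b = 26;  Well R−Well P: 156a − 507b = −30.
Solving gives a = 0.09110, b = 0.08720.
|∇z| = √(a²+b²) = 0.12611, so dip δ = arctan(0.12611) = 7.19°.
True thickness = vertical thickness × cos δ = 11.7 × cos 7.19° = 11.6 m.

11.6 m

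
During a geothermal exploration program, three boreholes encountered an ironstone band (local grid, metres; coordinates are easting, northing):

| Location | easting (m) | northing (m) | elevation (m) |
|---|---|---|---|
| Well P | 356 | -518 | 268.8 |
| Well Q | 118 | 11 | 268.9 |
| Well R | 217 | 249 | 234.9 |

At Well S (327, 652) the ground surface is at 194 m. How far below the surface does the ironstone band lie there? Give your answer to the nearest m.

7 m

Two edge vectors: Well P→Well Q = (-238, 529, 0.1), Well P→Well R = (-139, 767, -33.9).
Normal n = (Well P→Well Q) × (Well P→Well R) = (-18009.8, -8082.1, -109015).
So ∂z/∂easting = −n_x/n_z = −0.16520 and ∂z/∂northing = −n_y/n_z = −0.07414.
Intercept c from Well P: 268.8 + 58.81 − 38.40 = 289.21.
At (327, 652): z_contact = −54.0 − 48.3 + 289.21 = 186.9 m.
Depth below ground = 194 − 186.9 = 7 m.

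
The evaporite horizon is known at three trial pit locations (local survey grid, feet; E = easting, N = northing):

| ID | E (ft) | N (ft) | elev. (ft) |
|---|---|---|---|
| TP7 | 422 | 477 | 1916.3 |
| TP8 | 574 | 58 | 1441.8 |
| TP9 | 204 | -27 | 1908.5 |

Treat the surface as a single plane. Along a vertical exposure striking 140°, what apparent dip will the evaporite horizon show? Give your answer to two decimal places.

Two edge vectors: TP7→TP8 = (152, -419, -474.5), TP7→TP9 = (-218, -504, -7.8).
Normal n = (TP7→TP8) × (TP7→TP9) = (-235879.8, 104626.6, -167950).
So ∂z/∂E = −n_x/n_z = −1.40446 and ∂z/∂N = −n_y/n_z = 0.62296.
Unit vector along 140° is (sin 140°, cos 140°) = (0.6428, -0.7660).
Slope in that direction = a·(0.6428) + b·(-0.7660) = −1.37999.
Apparent dip = arctan|1.37999| = 54.07° (true dip is 56.9°, so apparent ≤ true as expected).

54.07°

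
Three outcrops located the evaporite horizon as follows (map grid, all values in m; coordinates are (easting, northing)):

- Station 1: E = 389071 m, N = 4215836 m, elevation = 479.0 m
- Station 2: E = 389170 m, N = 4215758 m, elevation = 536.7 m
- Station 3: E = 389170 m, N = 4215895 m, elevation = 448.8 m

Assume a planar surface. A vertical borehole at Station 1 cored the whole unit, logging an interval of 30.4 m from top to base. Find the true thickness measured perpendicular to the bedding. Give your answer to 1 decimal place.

25.5 m

Let the plane be z = a·E + b·N + c.
Station 2−Station 1: 99a − 78b = 57.7;  Station 3−Station 1: 99a + 59b = −30.2.
Solving gives a = 0.07732, b = −0.64161.
|∇z| = √(a²+b²) = 0.64625, so dip δ = arctan(0.64625) = 32.87°.
True thickness = vertical thickness × cos δ = 30.4 × cos 32.87° = 25.5 m.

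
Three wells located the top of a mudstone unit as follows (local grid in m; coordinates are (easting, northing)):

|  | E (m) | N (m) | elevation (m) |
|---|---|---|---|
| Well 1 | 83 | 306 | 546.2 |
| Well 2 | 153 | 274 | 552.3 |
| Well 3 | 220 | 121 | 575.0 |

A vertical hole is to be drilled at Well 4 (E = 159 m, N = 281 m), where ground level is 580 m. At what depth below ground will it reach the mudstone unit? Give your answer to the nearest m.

29 m

Two edge vectors: Well 1→Well 2 = (70, -32, 6.1), Well 1→Well 3 = (137, -185, 28.8).
Normal n = (Well 1→Well 2) × (Well 1→Well 3) = (206.9, -1180.3, -8566).
So ∂z/∂E = −n_x/n_z = 0.02415 and ∂z/∂N = −n_y/n_z = −0.13779.
Intercept c from Well 1: 546.2 − 2.00 + 42.16 = 586.36.
At (159, 281): z_contact = 3.8 − 38.7 + 586.36 = 551.5 m.
Depth below ground = 580 − 551.5 = 29 m.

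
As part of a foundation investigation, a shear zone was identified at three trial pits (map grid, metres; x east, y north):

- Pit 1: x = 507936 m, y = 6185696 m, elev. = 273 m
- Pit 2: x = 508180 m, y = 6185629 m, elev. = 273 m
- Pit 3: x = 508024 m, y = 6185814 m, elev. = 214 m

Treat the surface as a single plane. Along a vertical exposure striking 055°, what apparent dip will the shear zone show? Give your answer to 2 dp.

Let the plane be z = a·x + b·y + c.
Pit 2−Pit 1: 244a − 67b = 0;  Pit 3−Pit 1: 88a + 118b = −59.
Solving gives a = −0.11396, b = −0.41501.
Unit vector along 055° is (sin 55°, cos 55°) = (0.8192, 0.5736).
Slope in that direction = a·(0.8192) + b·(0.5736) = −0.33139.
Apparent dip = arctan|0.33139| = 18.33° (true dip is 23.3°, so apparent ≤ true as expected).

18.33°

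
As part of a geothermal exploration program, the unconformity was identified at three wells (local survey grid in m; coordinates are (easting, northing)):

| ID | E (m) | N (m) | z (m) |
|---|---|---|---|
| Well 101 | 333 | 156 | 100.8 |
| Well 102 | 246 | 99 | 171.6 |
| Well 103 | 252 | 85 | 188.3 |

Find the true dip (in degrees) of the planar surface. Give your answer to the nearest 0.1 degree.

50.3°

Let the plane be z = a·E + b·N + c.
Well 102−Well 101: −87a − 57b = 70.8;  Well 103−Well 101: −81a − 71b = 87.5.
Solving gives a = −0.02519, b = −1.20365.
Gradient magnitude |∇z| = √(a² + b²) = √(0.00063 + 1.44878) = 1.20392.
True dip = arctan(1.20392) = 50.3°, dipping toward N (azimuth ≈ 001°).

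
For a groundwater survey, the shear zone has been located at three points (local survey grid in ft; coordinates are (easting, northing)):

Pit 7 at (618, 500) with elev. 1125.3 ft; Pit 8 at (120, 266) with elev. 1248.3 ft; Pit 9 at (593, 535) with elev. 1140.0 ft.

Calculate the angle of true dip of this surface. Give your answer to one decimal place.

Let the plane be z = a·E + b·N + c.
Pit 8−Pit 7: −498a − 234b = 123;  Pit 9−Pit 7: −25a + 35b = 14.7.
Solving gives a = −0.33268, b = 0.18237.
Gradient magnitude |∇z| = √(a² + b²) = √(0.11068 + 0.03326) = 0.37939.
True dip = arctan(0.37939) = 20.8°, dipping toward ESE (azimuth ≈ 119°).

20.8°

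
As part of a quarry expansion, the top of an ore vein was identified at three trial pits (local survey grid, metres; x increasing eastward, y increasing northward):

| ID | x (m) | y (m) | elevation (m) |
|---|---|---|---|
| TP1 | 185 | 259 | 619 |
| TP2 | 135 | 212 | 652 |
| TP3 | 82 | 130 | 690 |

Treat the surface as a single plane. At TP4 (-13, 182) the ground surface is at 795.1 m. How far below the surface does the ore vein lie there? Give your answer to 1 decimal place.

Let the plane be z = a·x + b·y + c.
TP2−TP1: −50a − 47b = 33;  TP3−TP1: −103a − 129b = 71.
Solving gives a = −0.57178, b = −0.09385.
Then c = 619 − a·185 − b·259 = 749.09.
At (-13, 182): z_contact = 7.43 − 17.08 + 749.09 = 739.44 m.
Depth below ground = 795.1 − 739.44 = 55.7 m.

55.7 m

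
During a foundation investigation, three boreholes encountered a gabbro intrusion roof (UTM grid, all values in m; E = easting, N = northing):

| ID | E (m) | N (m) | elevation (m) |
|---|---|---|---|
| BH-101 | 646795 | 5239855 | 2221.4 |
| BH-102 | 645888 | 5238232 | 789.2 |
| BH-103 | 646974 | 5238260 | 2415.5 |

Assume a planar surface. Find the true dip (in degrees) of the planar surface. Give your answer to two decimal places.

56.26°

Let the plane be z = a·E + b·N + c.
BH-102−BH-101: −907a − 1623b = −1432.2;  BH-103−BH-101: 179a − 1595b = 194.1.
Solving gives a = 1.49632, b = 0.04623.
Gradient magnitude |∇z| = √(a² + b²) = √(2.23898 + 0.00214) = 1.49704.
True dip = arctan(1.49704) = 56.26°, dipping toward W (azimuth ≈ 268°).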